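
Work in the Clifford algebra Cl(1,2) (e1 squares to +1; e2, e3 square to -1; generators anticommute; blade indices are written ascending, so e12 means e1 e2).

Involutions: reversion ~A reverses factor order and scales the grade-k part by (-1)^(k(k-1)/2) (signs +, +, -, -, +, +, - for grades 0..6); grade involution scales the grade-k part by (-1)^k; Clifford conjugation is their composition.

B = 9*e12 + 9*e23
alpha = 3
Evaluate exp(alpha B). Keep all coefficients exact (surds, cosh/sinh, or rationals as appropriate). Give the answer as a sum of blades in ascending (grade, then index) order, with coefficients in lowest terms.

B^2 term by term: the squares give (9)^2*(e12)^2 + (9)^2*(e23)^2 = 81*(+1) + 81*(-1) = 0 (each basis 2-blade squares to minus the product of its generators' squares); cross terms between blades sharing an index anticommute and cancel. So B^2 = 0.
B^2 = 0, and the exponential is exactly linear here: exp(alpha B) = 1 + alpha B (parabolic case).
Answer: 1 + 27*e12 + 27*e23


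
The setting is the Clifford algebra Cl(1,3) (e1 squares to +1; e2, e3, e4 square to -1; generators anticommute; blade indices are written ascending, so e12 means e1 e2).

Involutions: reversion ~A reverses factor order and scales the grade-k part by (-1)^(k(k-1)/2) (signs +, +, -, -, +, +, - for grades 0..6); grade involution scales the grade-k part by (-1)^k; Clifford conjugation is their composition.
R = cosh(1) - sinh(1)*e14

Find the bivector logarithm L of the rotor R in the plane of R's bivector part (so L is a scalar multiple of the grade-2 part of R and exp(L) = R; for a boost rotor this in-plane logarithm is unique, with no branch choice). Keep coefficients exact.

The scalar part of R is cosh(1), which fixes the rapidity magnitude through cosh (cosh is even, so it cannot fix the sign — the bivector part carries that); dividing the bivector part by sinh of the rapidity gives the plane, and L = rapidity * plane, where the joint sign ambiguity of (rapidity, plane) cancels in the product.
Concretely: cosh(rapidity) = cosh(1) gives rapidity = ±1, and since rapidity/sinh(rapidity) is even the sign is immaterial: L = (rapidity/sinh(rapidity)) * <R>_2 = (1/sinh(1)) * <R>_2.
Answer: -e14


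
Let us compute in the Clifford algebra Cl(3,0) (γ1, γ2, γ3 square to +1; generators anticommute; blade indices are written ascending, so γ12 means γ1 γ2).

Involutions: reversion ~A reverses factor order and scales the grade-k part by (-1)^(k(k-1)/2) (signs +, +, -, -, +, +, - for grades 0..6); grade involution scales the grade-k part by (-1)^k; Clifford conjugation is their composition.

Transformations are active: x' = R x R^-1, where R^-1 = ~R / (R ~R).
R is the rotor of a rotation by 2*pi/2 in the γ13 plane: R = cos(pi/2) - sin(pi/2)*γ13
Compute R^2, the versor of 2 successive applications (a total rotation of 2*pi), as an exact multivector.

Rotor phase runs at HALF the rotation angle; powers of one rotor simply add phase, so after 2 steps in γ13 the phase is 2*pi/2 = pi and R^2 = cos(pi) - sin(pi)*γ13.
cos(pi) = -1 and sin(pi) = 0, so R^2 = -1. The total rotation 2*pi is 1 full turn, so every vector returns to itself, yet the rotor is -1, on the OTHER sheet of the double cover (an odd number of 2*pi turns).
Answer: -1


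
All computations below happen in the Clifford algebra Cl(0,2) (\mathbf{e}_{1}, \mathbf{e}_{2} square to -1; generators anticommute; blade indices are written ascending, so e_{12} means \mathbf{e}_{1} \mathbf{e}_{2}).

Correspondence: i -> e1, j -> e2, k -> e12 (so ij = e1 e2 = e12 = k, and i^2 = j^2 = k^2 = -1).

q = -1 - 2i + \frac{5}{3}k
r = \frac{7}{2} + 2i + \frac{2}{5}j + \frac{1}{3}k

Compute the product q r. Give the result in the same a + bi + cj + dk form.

In blades: q = -1 - 2 e_{1} + \frac{5}{3} e_{12}, r = \frac{7}{2} + 2 e_{1} + \frac{2}{5} e_{2} + \frac{1}{3} e_{12}.
Distribute q over r term by term (generator squares from the signature, products reordered to ascending indices): (-1)*r = -\frac{7}{2} - 2 e_{1} - \frac{2}{5} e_{2} - \frac{1}{3} e_{12}; (-2 e_{1})*r = 4 - 7 e_{1} + \frac{2}{3} e_{2} - \frac{4}{5} e_{12}; (\frac{5}{3} e_{12})*r = -\frac{5}{9} - \frac{2}{3} e_{1} + \frac{10}{3} e_{2} + \frac{35}{6} e_{12}.
Sum: -\frac{1}{18} - \frac{29}{3} e_{1} + \frac{18}{5} e_{2} + \frac{47}{10} e_{12}; translating back through the correspondence:
Answer: -\frac{1}{18} - \frac{29}{3}i + \frac{18}{5}j + \frac{47}{10}k


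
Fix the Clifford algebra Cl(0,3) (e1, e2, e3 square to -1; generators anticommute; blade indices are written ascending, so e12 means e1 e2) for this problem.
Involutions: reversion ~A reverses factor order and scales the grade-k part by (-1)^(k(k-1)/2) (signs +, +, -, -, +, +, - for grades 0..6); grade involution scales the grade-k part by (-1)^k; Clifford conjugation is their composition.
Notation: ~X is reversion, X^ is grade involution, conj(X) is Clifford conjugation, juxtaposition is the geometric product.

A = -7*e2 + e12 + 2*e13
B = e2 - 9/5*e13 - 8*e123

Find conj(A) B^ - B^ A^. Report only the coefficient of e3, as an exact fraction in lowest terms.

first term: 17/5 - e1 - 16*e2 + 8*e3 + 56*e13 + 9/5*e23 + 53/5*e123
second term: 53/5 - e1 + 16*e2 - 8*e3 + 56*e13 + 9/5*e23 + 73/5*e123
Answer: 16


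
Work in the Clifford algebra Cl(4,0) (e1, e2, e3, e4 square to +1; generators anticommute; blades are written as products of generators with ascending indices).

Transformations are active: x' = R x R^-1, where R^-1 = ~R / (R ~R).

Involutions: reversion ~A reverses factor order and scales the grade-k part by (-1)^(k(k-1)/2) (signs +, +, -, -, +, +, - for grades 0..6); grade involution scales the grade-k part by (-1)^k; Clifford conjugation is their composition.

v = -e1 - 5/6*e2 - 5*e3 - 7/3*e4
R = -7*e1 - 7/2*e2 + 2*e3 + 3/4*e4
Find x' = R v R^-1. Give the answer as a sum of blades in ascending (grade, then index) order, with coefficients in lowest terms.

~R = -7*e1 - 7/2*e2 + 2*e3 + 3/4*e4, and R ~R = 1053/16, so R^-1 = ~R / (1053/16).
R v = -11/6 + 7/3*e1 e2 + 37*e1 e3 + 205/12*e1 e4 + 115/6*e2 e3 + 211/24*e2 e4 - 11/12*e3 e4
Answer: 4391/3159*e1 + 6497/6318*e2 + 15443/3159*e3 + 2413/1053*e4


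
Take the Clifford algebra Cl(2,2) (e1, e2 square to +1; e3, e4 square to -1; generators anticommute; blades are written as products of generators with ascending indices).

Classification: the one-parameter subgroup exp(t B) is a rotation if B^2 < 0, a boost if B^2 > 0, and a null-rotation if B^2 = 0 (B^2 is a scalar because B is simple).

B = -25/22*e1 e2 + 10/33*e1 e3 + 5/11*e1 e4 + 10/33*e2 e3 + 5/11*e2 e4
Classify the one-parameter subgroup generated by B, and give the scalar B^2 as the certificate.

B^2 term by term: the squares give (-25/22)^2*(e1 e2)^2 + (10/33)^2*(e1 e3)^2 + (5/11)^2*(e1 e4)^2 + (10/33)^2*(e2 e3)^2 + (5/11)^2*(e2 e4)^2 = 625/484*(-1) + 100/1089*(+1) + 25/121*(+1) + 100/1089*(+1) + 25/121*(+1) = -25/36 (each basis 2-blade squares to minus the product of its generators' squares); cross terms between blades sharing an index anticommute and cancel; the commuting (index-disjoint) pairs give grade-4 terms 2*c*c'*(blade product), which cancel blade by blade — e1 e2 e3 e4: -100/363 + 100/363 = 0 — confirming B is simple. So B^2 = -25/36.
Answer: rotation, certificate B^2 = -25/36. The scalar -25/36 is the complete invariant here: its sign names the subgroup type.


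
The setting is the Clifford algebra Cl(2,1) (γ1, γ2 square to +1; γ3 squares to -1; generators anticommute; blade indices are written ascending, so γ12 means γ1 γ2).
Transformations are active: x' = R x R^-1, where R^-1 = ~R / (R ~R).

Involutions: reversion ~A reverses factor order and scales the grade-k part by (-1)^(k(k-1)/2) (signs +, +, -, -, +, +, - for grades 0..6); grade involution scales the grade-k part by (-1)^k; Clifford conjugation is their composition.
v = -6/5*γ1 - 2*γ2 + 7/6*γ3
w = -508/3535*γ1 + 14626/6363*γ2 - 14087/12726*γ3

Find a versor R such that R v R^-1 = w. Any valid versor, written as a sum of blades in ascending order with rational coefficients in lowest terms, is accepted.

Why this works: both vectors square to 3671/900, so q(v) = q(w) and R = v + w = -950/707*γ1 + 1900/6363*γ2 + 380/6363*γ3 carries v to w — its own direction survives, the complement (v - w)/2 flips.
Answer: -950/707*γ1 + 1900/6363*γ2 + 380/6363*γ3


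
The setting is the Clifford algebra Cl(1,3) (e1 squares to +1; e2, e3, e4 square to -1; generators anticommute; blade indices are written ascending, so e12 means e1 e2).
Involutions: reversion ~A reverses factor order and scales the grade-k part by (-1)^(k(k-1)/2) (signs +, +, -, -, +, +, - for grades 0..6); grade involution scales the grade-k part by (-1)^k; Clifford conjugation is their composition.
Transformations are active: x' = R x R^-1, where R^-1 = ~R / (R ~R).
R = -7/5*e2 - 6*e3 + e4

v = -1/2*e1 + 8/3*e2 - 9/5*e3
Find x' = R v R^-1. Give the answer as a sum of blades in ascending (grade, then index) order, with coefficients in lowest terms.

~R = -7/5*e2 - 6*e3 + e4, and R ~R = -974/25, so R^-1 = ~R / (-974/25).
R v = -106/15 - 7/10*e12 - 3*e13 + 1/2*e14 + 463/25*e23 - 8/3*e24 + 9/5*e34
Answer: 1/2*e1 - 1546/487*e2 - 917/2435*e3 + 530/1461*e4


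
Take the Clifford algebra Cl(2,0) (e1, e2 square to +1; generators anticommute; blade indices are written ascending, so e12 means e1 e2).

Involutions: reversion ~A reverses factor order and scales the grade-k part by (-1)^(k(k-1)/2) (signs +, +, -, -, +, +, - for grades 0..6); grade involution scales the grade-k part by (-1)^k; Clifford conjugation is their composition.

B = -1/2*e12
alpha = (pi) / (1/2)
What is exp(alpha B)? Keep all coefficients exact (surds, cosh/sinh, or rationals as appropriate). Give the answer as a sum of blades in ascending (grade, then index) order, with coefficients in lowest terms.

B^2 = (-1/2)^2*(e12)^2 = 1/4*(-1) = -1/4 (a basis 2-blade squares to minus the product of its generators' squares).
B^2 = -1/4 — B^2 < 0, so the exponential closes trigonometrically: l = 1/2, alpha*l = pi, so exp(alpha B) = cos(pi) + (sin(pi)/(1/2))*B = -1 + (0)*B.
Answer: -1


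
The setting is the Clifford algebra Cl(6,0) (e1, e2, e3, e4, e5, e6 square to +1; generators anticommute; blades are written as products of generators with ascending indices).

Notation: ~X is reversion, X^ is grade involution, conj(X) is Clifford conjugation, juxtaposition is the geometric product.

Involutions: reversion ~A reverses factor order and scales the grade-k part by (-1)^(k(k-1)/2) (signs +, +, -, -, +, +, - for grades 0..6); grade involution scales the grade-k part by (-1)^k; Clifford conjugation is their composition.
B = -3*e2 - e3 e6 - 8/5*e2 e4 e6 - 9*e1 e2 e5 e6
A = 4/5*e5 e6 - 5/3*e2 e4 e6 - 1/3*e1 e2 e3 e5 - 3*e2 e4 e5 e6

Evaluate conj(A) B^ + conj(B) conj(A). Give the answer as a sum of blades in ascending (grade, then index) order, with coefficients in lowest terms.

first term: 8/3 + 24/5*e5 - 36/5*e1 e2 + 27*e1 e4 + 4/5*e3 e5 - 3*e3 e6 - 5*e4 e6 - e1 e3 e5 + 15*e1 e4 e5 + 5/3*e2 e3 e4 - 32/25*e2 e4 e5 - 12/5*e2 e5 e6 + 9*e4 e5 e6 - 1/3*e1 e2 e5 e6 - 3*e2 e3 e4 e5 + 8/15*e1 e3 e4 e5 e6
second term: -8/3 + 24/5*e5 - 36/5*e1 e2 - 27*e1 e4 + 4/5*e3 e5 + 3*e3 e6 - 5*e4 e6 + e1 e3 e5 + 15*e1 e4 e5 + 5/3*e2 e3 e4 - 32/25*e2 e4 e5 - 12/5*e2 e5 e6 - 9*e4 e5 e6 - 1/3*e1 e2 e5 e6 - 3*e2 e3 e4 e5 + 8/15*e1 e3 e4 e5 e6
Answer: 48/5*e5 - 72/5*e1 e2 + 8/5*e3 e5 - 10*e4 e6 + 30*e1 e4 e5 + 10/3*e2 e3 e4 - 64/25*e2 e4 e5 - 24/5*e2 e5 e6 - 2/3*e1 e2 e5 e6 - 6*e2 e3 e4 e5 + 16/15*e1 e3 e4 e5 e6


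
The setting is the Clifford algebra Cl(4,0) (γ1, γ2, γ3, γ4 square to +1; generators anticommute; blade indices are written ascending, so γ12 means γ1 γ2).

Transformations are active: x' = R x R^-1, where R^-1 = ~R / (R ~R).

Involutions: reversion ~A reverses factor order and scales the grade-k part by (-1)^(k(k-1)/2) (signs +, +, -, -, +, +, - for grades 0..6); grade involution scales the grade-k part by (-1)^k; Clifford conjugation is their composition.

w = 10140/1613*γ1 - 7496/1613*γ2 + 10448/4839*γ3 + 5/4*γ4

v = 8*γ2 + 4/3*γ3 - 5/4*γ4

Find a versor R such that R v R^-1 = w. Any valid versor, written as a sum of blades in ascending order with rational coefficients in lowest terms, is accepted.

Sketch: the shared square 9697/144 makes R = v + w = 10140/1613*γ1 + 5408/1613*γ2 + 16900/4839*γ3 the natural versor; its sandwich fixes that direction, negates (v - w)/2, and sends v to w.
Answer: 10140/1613*γ1 + 5408/1613*γ2 + 16900/4839*γ3


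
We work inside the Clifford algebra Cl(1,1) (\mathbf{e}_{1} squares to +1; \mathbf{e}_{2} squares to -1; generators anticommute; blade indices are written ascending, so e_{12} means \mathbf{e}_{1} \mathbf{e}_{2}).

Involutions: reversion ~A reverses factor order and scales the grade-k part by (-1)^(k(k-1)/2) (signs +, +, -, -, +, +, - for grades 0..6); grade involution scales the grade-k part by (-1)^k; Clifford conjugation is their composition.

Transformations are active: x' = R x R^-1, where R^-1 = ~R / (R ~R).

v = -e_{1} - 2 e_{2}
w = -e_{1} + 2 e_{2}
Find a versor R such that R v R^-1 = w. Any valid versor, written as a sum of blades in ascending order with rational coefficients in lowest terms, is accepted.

Construction: equal norms (both -3) license R = v + w = -2 e_{1} — nothing changes along that direction, while (v - w)/2 changes sign, so v maps onto w.
Answer: -2 e_{1}


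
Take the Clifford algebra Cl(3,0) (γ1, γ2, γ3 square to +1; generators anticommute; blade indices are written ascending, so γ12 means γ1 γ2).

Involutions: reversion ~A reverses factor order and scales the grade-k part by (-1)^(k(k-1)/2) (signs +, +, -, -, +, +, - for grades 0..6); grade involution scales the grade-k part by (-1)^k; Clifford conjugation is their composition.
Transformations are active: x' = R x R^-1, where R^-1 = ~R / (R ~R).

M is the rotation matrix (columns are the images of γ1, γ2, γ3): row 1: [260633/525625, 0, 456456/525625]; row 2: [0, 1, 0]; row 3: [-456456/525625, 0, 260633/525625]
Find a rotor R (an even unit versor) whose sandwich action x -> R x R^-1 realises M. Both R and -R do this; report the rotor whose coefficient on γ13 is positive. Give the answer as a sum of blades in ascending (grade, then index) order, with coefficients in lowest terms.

Method: write R = a + b12*γ12 + b13*γ13 + b23*γ23 with a^2 + b12^2 + b13^2 + b23^2 = 1 (so R^-1 = ~R). Expanding the columns R e_j ~R gives tr M = 4a^2 - 1 and, from the antisymmetric part, M21 - M12 = -4a*b12, M13 - M31 = 4a*b13, M32 - M23 = -4a*b23.
Here tr M = 1046891/525625, so a^2 = (1 + tr M)/4 = 393129/525625 and a = ±627/725. Taking a = 627/725: M21 - M12 = 0, M13 - M31 = 912912/525625, M32 - M23 = 0, giving b12 = 0, b13 = 364/725, b23 = 0, i.e. R = 627/725 + 364/725*γ13.
Its γ13 coefficient is already positive.
Answer: 627/725 + 364/725*γ13. Sheet selection: the two-to-one cover makes ±R indistinguishable at the matrix level (trace 1046891/525625), so uniqueness comes from the required sign on γ13.


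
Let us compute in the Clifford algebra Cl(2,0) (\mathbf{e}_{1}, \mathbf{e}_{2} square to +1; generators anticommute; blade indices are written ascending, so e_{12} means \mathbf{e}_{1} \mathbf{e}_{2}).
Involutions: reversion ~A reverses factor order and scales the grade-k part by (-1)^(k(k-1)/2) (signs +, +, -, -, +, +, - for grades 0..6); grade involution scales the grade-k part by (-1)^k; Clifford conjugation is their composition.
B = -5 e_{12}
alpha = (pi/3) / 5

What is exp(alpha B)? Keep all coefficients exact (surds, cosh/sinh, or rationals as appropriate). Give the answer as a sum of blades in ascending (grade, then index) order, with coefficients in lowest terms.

B^2 = (-5)^2*(e_{12})^2 = 25*(-1) = -25 (a basis 2-blade squares to minus the product of its generators' squares).
B^2 = -25 — the series telescopes trigonometrically here: l = 5, alpha*l = \frac{\pi}{3}, so exp(alpha B) = cos(\frac{\pi}{3}) + (sin(\frac{\pi}{3})/5)*B = \frac{1}{2} + (\frac{\sqrt{3}}{10})*B.
Answer: \frac{1}{2} - \frac{\sqrt{3}}{2} e_{12}


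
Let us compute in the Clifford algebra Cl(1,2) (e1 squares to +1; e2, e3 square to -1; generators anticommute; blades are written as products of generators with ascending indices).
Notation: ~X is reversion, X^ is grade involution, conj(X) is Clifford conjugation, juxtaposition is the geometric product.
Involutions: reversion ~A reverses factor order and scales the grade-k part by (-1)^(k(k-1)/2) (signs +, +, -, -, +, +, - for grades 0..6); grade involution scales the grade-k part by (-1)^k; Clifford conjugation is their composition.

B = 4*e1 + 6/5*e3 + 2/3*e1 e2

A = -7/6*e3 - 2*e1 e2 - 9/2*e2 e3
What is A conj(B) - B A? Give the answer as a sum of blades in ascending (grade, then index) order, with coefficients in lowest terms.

first term: -1/15 - 67/5*e2 - 5/3*e1 e3 + 953/45*e1 e2 e3
second term: 1/15 - 67/5*e2 - 5/3*e1 e3 - 953/45*e1 e2 e3
Answer: -2/15 + 1906/45*e1 e2 e3


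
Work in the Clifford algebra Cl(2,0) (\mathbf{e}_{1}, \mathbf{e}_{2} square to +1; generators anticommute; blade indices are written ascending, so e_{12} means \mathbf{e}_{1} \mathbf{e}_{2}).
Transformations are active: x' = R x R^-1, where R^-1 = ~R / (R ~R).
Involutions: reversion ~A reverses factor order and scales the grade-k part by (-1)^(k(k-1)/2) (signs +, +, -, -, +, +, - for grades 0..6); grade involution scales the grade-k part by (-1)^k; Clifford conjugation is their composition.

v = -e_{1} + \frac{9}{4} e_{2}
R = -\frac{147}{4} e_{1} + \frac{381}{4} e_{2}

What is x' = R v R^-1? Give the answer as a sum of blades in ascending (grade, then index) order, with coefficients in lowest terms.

~R = -\frac{147}{4} e_{1} + \frac{381}{4} e_{2}, and R ~R = \frac{83385}{8}, so R^-1 = ~R / (\frac{83385}{8}).
R v = \frac{4017}{16} + \frac{201}{16} e_{12}
Answer: -\frac{28551}{37060} e_{1} + \frac{21667}{9265} e_{2}


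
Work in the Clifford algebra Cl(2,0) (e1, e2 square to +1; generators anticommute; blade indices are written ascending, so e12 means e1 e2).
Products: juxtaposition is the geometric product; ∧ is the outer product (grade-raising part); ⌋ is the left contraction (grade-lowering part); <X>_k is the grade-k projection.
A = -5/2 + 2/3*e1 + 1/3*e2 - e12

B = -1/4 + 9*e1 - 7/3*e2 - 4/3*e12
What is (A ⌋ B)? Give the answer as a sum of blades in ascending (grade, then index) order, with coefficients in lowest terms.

step 1: 325/72 - 397/18*e1 + 89/18*e2 + 10/3*e12
Answer: 325/72 - 397/18*e1 + 89/18*e2 + 10/3*e12


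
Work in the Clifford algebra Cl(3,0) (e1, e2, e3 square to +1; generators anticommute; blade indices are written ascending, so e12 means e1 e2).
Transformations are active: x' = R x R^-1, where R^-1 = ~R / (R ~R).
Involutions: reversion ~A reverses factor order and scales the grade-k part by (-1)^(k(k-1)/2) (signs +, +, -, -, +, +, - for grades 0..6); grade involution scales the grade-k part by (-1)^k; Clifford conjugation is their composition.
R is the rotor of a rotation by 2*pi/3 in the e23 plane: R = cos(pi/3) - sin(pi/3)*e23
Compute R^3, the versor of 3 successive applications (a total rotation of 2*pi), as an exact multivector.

Because a rotor carries half the rotation angle, composing 3 copies of this e23-plane rotor multiplies the phase: 3*(pi/3) = pi, hence R^3 = cos(pi) - sin(pi)*e23.
cos(pi) = -1 and sin(pi) = 0, so R^3 = -1. The total rotation 2*pi is 1 full turn, so every vector returns to itself, yet the rotor is -1, on the OTHER sheet of the double cover (an odd number of 2*pi turns).
Answer: -1


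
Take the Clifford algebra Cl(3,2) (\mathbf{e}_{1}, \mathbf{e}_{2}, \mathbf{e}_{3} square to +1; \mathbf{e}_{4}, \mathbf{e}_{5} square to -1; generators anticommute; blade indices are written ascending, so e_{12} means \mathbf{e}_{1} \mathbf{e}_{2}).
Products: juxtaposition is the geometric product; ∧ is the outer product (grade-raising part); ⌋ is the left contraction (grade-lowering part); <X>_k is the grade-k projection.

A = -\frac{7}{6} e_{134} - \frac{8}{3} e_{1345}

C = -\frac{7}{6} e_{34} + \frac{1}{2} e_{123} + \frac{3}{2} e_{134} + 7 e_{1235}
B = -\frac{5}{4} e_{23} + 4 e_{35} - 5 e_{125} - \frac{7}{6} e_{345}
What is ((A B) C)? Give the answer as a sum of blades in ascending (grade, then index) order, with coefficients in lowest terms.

step 1: -\frac{28}{9} e_{1} + \frac{32}{3} e_{14} + \frac{49}{36} e_{15} - \frac{35}{24} e_{124} + \frac{14}{3} e_{145} - \frac{40}{3} e_{234} - \frac{10}{3} e_{1245} + \frac{35}{6} e_{2345}
step 2: \frac{140}{9} e_{2} - 16 e_{3} + 20 e_{12} - \frac{112}{9} e_{13} + \frac{205}{6} e_{14} + \frac{833}{144} e_{23} - \frac{245}{36} e_{25} - \frac{1379}{48} e_{34} + 7 e_{35} + \frac{245}{144} e_{123} + \frac{35}{4} e_{125} + \frac{98}{27} e_{134} - \frac{49}{9} e_{135} - \frac{385}{4} e_{145} - 38 e_{234} - \frac{419}{24} e_{235} - \frac{127}{12} e_{345} + \frac{35}{9} e_{1235} - \frac{343}{216} e_{1345} - \frac{217}{3} e_{2345}
Answer: \frac{140}{9} e_{2} - 16 e_{3} + 20 e_{12} - \frac{112}{9} e_{13} + \frac{205}{6} e_{14} + \frac{833}{144} e_{23} - \frac{245}{36} e_{25} - \frac{1379}{48} e_{34} + 7 e_{35} + \frac{245}{144} e_{123} + \frac{35}{4} e_{125} + \frac{98}{27} e_{134} - \frac{49}{9} e_{135} - \frac{385}{4} e_{145} - 38 e_{234} - \frac{419}{24} e_{235} - \frac{127}{12} e_{345} + \frac{35}{9} e_{1235} - \frac{343}{216} e_{1345} - \frac{217}{3} e_{2345}


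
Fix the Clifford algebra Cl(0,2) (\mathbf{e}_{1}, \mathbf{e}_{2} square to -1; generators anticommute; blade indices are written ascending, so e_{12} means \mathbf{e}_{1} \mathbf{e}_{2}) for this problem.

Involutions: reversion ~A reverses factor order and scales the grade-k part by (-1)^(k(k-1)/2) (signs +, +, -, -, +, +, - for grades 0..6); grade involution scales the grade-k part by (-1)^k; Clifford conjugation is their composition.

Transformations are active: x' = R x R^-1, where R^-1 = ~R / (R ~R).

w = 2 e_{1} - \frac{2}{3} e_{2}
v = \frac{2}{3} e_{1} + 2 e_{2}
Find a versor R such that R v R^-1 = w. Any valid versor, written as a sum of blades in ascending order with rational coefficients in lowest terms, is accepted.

A norm check does it: q(v) = q(w) = -\frac{40}{9}, hence R = v + w = \frac{8}{3} e_{1} + \frac{4}{3} e_{2} realises the map — parallel part kept, (v - w)/2 negated, v carried to w.
Answer: \frac{8}{3} e_{1} + \frac{4}{3} e_{2}


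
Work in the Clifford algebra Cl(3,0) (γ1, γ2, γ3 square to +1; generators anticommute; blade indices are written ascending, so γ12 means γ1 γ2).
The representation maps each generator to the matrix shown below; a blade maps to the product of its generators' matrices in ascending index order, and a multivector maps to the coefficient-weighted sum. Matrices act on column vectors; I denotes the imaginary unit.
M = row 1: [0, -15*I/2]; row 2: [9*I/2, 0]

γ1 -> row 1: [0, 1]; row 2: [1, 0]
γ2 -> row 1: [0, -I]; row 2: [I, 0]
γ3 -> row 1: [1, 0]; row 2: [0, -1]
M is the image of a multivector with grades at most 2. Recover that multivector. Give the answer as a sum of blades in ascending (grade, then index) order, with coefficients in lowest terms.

Method: 1, rho(γ1), rho(γ2), rho(γ3) form a trace-orthogonal basis of the 2x2 complex matrices (tr(X Y) = 2 if X = Y, else 0), so M = m0*1 + m1*rho(γ1) + m2*rho(γ2) + m3*rho(γ3) with m0 = tr(M)/2 = 0, m1 = tr(M rho(γ1))/2 = -3*I/2, m2 = tr(M rho(γ2))/2 = 6, m3 = tr(M rho(γ3))/2 = 0.
Multiplying table entries, the bivector images are rho(γ12) = I*rho(γ3), rho(γ13) = -I*rho(γ2), rho(γ23) = I*rho(γ1); with real blade coefficients the real parts of m0..m3 are the coefficients of 1, γ1, γ2, γ3 and the imaginary parts give the bivectors (γ23: Im m1, γ13: -Im m2, γ12: Im m3).
Answer: 6*γ2 - 3/2*γ23


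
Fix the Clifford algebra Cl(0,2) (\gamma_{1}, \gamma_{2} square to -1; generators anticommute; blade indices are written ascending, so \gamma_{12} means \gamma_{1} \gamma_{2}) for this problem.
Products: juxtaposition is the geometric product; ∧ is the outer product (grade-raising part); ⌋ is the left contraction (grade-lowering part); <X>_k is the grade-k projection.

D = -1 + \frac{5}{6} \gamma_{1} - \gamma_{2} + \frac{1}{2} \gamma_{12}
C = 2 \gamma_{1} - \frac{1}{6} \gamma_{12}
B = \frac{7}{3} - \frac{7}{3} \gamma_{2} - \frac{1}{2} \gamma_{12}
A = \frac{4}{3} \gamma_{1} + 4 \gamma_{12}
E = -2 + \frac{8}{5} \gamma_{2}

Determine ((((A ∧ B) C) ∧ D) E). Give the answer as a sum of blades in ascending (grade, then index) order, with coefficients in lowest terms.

step 1: \frac{28}{9} \gamma_{1} + \frac{56}{9} \gamma_{12}
step 2: -\frac{140}{27} + \frac{350}{27} \gamma_{2}
step 3: \frac{140}{27} - \frac{350}{81} \gamma_{1} - \frac{70}{9} \gamma_{2} - \frac{1085}{81} \gamma_{12}
step 4: \frac{56}{27} + \frac{812}{27} \gamma_{1} + \frac{644}{27} \gamma_{2} + \frac{1610}{81} \gamma_{12}
Answer: \frac{56}{27} + \frac{812}{27} \gamma_{1} + \frac{644}{27} \gamma_{2} + \frac{1610}{81} \gamma_{12}


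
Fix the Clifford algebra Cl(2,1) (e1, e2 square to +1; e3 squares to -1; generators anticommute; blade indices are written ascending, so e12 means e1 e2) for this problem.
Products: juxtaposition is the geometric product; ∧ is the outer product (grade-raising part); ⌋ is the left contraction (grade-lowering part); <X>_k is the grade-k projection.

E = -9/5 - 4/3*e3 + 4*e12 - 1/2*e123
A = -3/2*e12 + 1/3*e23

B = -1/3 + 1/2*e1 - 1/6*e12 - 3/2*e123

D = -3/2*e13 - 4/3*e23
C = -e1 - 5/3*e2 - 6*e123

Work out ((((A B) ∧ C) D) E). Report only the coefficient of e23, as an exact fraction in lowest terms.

step 1: -1/4 - 1/2*e1 + 3/4*e2 - 9/4*e3 + 1/2*e12 + 1/18*e13 - 1/9*e23 + 1/6*e123
step 2: 1/4*e1 + 5/12*e2 + 19/12*e12 - 9/4*e13 - 15/4*e23 + 46/27*e123
step 3: 67/8 - 184/81*e1 + 23/9*e2 - 67/72*e3 - 21/8*e12 - 19/9*e13 + 19/8*e23 + 7/24*e123
step 4: -12877/2160 - 21893/2160*e1 - 4688/405*e2 - 2873/240*e3 + 27467/720*e12 - 1693/1215*e13 - 48571/3240*e23 - 3553/720*e123
Answer: -48571/3240


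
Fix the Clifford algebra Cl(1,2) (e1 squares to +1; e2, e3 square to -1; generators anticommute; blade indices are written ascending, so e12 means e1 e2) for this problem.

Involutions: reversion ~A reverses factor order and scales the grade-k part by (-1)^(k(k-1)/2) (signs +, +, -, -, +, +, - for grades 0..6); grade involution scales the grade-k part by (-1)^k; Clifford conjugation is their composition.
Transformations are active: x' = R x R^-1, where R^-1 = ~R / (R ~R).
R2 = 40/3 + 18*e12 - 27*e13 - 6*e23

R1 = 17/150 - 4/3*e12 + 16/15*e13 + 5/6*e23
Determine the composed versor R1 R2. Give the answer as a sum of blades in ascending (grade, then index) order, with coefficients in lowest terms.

Distribute over the terms of R1 (each basis-blade product reordered to ascending indices, repeated generators contracted through their squares):
(17/150) R2 = 68/45 + 51/25*e12 - 153/50*e13 - 17/25*e23
(-4/3*e12) R2 = -24 - 160/9*e12 - 8*e13 - 36*e23
(16/15*e13) R2 = -144/5 - 32/5*e12 + 128/9*e13 + 96/5*e23
(5/6*e23) R2 = 5 + 45/2*e12 + 15*e13 + 100/9*e23
Summing the partial products and collecting blades:
Answer: -2083/45 + 163/450*e12 + 8173/450*e13 - 1433/225*e23


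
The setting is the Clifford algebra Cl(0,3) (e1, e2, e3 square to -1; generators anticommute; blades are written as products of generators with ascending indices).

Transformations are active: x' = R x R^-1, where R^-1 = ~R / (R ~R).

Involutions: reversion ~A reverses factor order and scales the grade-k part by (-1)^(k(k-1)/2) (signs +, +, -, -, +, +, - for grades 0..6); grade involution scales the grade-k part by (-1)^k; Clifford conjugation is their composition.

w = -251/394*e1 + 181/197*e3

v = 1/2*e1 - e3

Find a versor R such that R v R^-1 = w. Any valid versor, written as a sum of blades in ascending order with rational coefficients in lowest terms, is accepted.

Reasoning: v^2 = w^2 = -5/4 since conjugation preserves the quadratic form; R = v + w = -27/197*e1 - 16/197*e3 is then valid when invertible, keeping its own part and reversing (v - w)/2.
Answer: -27/197*e1 - 16/197*e3


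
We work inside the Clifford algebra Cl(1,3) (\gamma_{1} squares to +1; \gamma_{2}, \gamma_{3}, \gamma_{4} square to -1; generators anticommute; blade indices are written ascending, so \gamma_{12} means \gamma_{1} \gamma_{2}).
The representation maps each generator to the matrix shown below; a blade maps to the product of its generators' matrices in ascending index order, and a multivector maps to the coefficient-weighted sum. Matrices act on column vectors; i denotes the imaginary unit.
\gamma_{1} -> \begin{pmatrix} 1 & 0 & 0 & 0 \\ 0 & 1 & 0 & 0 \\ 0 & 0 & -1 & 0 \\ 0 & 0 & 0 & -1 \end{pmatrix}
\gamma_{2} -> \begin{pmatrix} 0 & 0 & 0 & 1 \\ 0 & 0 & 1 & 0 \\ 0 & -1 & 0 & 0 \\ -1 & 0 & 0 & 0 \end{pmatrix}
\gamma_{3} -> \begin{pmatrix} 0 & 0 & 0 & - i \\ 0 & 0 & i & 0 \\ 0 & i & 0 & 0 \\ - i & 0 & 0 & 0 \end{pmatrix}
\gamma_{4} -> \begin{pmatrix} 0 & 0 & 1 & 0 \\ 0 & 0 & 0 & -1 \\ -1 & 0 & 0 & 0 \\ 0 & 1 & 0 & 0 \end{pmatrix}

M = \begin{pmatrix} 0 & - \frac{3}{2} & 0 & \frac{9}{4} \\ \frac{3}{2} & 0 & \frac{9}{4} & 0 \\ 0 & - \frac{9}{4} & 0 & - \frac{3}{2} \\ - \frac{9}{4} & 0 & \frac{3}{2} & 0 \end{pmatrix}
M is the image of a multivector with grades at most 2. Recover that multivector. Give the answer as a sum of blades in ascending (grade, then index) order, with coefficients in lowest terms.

Method: the blade images are trace-orthogonal — tr(rho(e_A) rho(e_B)^-1) = 4 if A = B and 0 otherwise — and rho(e_A)^-1 = (e_A)^2 * rho(e_A) with (e_A)^2 = +1 or -1, so the coefficient of e_A in the preimage is (e_A)^2 * tr(M rho(e_A))/4.
Nonzero projections over blades of grade <= 2: \gamma_{2}: (\gamma_{2})^2 = -1, tr(M rho(\gamma_{2})) = -9, coefficient \frac{9}{4}; \gamma_{24}: (\gamma_{24})^2 = -1, tr(M rho(\gamma_{24})) = 6, coefficient -\frac{3}{2}. Every other blade of grade <= 2 projects to 0.
Answer: \frac{9}{4} \gamma_{2} - \frac{3}{2} \gamma_{24}


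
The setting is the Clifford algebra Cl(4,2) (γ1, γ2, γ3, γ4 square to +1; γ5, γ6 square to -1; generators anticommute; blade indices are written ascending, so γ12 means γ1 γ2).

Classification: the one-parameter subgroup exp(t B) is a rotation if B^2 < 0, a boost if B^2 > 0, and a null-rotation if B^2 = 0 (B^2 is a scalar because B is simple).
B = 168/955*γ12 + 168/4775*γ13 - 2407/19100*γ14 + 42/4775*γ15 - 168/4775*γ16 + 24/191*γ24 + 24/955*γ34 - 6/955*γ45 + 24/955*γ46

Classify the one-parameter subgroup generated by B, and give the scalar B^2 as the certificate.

B^2 term by term: the squares give (168/955)^2*(γ12)^2 + (168/4775)^2*(γ13)^2 + (-2407/19100)^2*(γ14)^2 + (42/4775)^2*(γ15)^2 + (-168/4775)^2*(γ16)^2 + (24/191)^2*(γ24)^2 + (24/955)^2*(γ34)^2 + (-6/955)^2*(γ45)^2 + (24/955)^2*(γ46)^2 = 28224/912025*(-1) + 28224/22800625*(-1) + 5793649/364810000*(-1) + 1764/22800625*(+1) + 28224/22800625*(+1) + 576/36481*(-1) + 576/912025*(-1) + 36/912025*(+1) + 576/912025*(+1) = -1/16 (each basis 2-blade squares to minus the product of its generators' squares); cross terms between blades sharing an index anticommute and cancel; the commuting (index-disjoint) pairs give grade-4 terms 2*c*c'*(blade product), which cancel blade by blade — γ1234: 8064/912025 - 8064/912025 = 0; γ1245: -2016/912025 + 2016/912025 = 0; γ1246: 8064/912025 - 8064/912025 = 0; γ1345: -2016/4560125 + 2016/4560125 = 0; γ1346: 8064/4560125 - 8064/4560125 = 0; γ1456: -2016/4560125 + 2016/4560125 = 0 — confirming B is simple. So B^2 = -1/16.
Answer: rotation, certificate B^2 = -1/16. The class reads off the invariant scalar -1/16 directly.


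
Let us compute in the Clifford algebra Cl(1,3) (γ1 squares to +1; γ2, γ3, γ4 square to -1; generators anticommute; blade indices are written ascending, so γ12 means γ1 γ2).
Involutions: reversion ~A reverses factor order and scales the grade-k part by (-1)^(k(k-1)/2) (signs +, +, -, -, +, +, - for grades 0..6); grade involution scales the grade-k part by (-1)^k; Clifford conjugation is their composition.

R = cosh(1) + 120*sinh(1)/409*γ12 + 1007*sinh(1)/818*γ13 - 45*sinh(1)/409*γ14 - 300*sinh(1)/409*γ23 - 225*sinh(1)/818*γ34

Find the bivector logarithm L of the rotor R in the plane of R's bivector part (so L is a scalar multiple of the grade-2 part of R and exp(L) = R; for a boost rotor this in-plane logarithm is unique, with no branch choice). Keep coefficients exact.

The scalar part of R is cosh(1), which fixes the rapidity magnitude through cosh (cosh is even, so it cannot fix the sign — the bivector part carries that); dividing the bivector part by sinh of the rapidity gives the plane, and L = rapidity * plane, where the joint sign ambiguity of (rapidity, plane) cancels in the product.
Concretely: cosh(rapidity) = cosh(1) gives rapidity = ±1, and since rapidity/sinh(rapidity) is even the sign is immaterial: L = (rapidity/sinh(rapidity)) * <R>_2 = (1/sinh(1)) * <R>_2.
Answer: 120/409*γ12 + 1007/818*γ13 - 45/409*γ14 - 300/409*γ23 - 225/818*γ34


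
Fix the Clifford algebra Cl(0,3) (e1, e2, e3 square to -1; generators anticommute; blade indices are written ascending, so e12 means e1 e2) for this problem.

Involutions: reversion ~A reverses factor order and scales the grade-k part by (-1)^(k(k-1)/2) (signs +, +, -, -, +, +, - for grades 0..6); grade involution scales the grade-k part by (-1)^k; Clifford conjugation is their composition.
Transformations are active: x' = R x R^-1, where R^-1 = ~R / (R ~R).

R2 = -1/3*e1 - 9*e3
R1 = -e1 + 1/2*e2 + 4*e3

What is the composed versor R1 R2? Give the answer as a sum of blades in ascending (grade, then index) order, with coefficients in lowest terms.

Distribute over the terms of R2 (each basis-blade product reordered to ascending indices, repeated generators contracted through their squares):
R1 (-1/3*e1) = -1/3 + 1/6*e12 + 4/3*e13
R1 (-9*e3) = 36 + 9*e13 - 9/2*e23
Summing the partial products and collecting blades:
Answer: 107/3 + 1/6*e12 + 31/3*e13 - 9/2*e23


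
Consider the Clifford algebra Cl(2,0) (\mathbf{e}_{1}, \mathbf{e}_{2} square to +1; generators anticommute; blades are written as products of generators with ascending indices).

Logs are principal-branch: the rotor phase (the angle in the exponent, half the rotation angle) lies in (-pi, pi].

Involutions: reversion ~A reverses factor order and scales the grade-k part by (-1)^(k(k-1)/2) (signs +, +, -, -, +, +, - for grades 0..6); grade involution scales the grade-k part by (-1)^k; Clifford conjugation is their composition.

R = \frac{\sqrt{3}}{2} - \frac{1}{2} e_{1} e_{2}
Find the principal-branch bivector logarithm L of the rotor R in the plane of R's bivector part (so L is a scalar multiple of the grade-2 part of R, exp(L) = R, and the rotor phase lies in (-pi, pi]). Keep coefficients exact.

The scalar part of R is \frac{\sqrt{3}}{2}, so the principal-branch rotor phase is pinned; divide the bivector part by its sine to get the unit plane — L is the phase times that plane.
Concretely: cos(phase) = \frac{\sqrt{3}}{2} gives phase = ±\frac{\pi}{6}, and since phase/sin(phase) is even the sign is immaterial: L = (phase/sin(phase)) * <R>_2 = (\frac{\pi}{3}) * <R>_2.
Answer: - \frac{\pi}{6} e_{1} e_{2}


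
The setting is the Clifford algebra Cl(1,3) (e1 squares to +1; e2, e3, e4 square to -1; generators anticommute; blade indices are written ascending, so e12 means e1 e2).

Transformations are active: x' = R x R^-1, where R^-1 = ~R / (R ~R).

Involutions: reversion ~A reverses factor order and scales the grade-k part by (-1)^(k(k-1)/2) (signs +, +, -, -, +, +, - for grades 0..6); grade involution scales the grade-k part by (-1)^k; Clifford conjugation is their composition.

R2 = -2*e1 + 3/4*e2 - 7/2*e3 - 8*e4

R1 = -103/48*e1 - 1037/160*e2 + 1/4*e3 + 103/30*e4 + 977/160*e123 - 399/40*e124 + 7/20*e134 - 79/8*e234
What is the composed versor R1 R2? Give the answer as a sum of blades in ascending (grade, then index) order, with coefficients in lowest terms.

Distribute over the terms of R2 (each basis-blade product reordered to ascending indices, repeated generators contracted through their squares):
R1 (-2*e1) = 103/24 - 1037/80*e12 + 1/2*e13 + 103/15*e14 - 977/80*e23 + 399/20*e24 - 7/10*e34 - 79/4*e1234
R1 (3/4*e2) = 3111/640 - 103/64*e12 + 2931/640*e13 - 1197/160*e14 - 3/16*e23 - 103/40*e24 + 237/32*e34 + 21/80*e1234
R1 (-7/2*e3) = 7/8 + 6839/320*e12 + 721/96*e13 - 49/40*e14 + 7259/320*e23 + 553/16*e24 + 721/60*e34 - 2793/80*e1234
R1 (-8*e4) = 412/15 - 399/5*e12 + 14/5*e13 + 103/6*e14 - 79*e23 + 1037/20*e24 - 2*e34 - 977/20*e1234
Summing the partial products and collecting blades:
Answer: 71989/1920 - 73*e12 + 29549/1920*e13 + 7357/480*e14 - 21989/320*e23 + 8303/80*e24 + 8027/480*e34 - 413/4*e1234


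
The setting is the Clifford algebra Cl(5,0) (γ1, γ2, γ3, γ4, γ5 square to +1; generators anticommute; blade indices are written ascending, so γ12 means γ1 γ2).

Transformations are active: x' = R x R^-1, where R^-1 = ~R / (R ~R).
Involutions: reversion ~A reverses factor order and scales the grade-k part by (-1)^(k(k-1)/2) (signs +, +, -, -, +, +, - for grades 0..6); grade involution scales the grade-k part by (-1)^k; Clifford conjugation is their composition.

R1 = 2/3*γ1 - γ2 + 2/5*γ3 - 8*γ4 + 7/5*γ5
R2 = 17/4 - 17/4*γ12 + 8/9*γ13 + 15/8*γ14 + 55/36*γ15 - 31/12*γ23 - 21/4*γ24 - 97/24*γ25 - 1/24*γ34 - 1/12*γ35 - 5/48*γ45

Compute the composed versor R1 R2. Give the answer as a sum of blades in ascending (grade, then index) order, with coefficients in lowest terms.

Distribute over the terms of R1 (each basis-blade product reordered to ascending indices, repeated generators contracted through their squares):
(2/3*γ1) R2 = 17/6*γ1 - 17/6*γ2 + 16/27*γ3 + 5/4*γ4 + 55/54*γ5 - 31/18*γ123 - 7/2*γ124 - 97/36*γ125 - 1/36*γ134 - 1/18*γ135 - 5/72*γ145
(-γ2) R2 = -17/4*γ1 - 17/4*γ2 + 31/12*γ3 + 21/4*γ4 + 97/24*γ5 + 8/9*γ123 + 15/8*γ124 + 55/36*γ125 + 1/24*γ234 + 1/12*γ235 + 5/48*γ245
(2/5*γ3) R2 = -16/45*γ1 + 31/30*γ2 + 17/10*γ3 - 1/60*γ4 - 1/30*γ5 - 17/10*γ123 - 3/4*γ134 - 11/18*γ135 + 21/10*γ234 + 97/60*γ235 - 1/24*γ345
(-8*γ4) R2 = 15*γ1 - 42*γ2 - 1/3*γ3 - 34*γ4 + 5/6*γ5 + 34*γ124 - 64/9*γ134 + 110/9*γ145 + 62/3*γ234 - 97/3*γ245 - 2/3*γ345
(7/5*γ5) R2 = -77/36*γ1 + 679/120*γ2 + 7/60*γ3 + 7/48*γ4 + 119/20*γ5 - 119/20*γ125 + 56/45*γ135 + 21/8*γ145 - 217/60*γ235 - 147/20*γ245 - 7/120*γ345
Summing the partial products and collecting blades:
Answer: 499/45*γ1 - 5087/120*γ2 + 629/135*γ3 - 6569/240*γ4 + 2551/216*γ5 - 38/15*γ123 + 259/8*γ124 - 427/60*γ125 - 71/9*γ134 + 26/45*γ135 + 133/9*γ145 + 2737/120*γ234 - 23/12*γ235 - 9499/240*γ245 - 23/30*γ345


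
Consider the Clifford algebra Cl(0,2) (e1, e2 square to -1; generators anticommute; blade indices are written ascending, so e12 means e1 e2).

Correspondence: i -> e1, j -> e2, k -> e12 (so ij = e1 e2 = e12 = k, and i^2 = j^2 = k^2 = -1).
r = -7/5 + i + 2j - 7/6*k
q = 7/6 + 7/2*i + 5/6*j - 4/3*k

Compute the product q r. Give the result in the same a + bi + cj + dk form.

In blades: q = 7/6 + 7/2*e1 + 5/6*e2 - 4/3*e12, r = -7/5 + e1 + 2*e2 - 7/6*e12.
Distribute q over r term by term (generator squares from the signature, products reordered to ascending indices): (7/6)*r = -49/30 + 7/6*e1 + 7/3*e2 - 49/36*e12; (7/2*e1)*r = -7/2 - 49/10*e1 + 49/12*e2 + 7*e12; (5/6*e2)*r = -5/3 - 35/36*e1 - 7/6*e2 - 5/6*e12; (-4/3*e12)*r = -14/9 + 8/3*e1 - 4/3*e2 + 28/15*e12.
Sum: -376/45 - 367/180*e1 + 47/12*e2 + 1201/180*e12; translating back through the correspondence:
Answer: -376/45 - 367/180*i + 47/12*j + 1201/180*k


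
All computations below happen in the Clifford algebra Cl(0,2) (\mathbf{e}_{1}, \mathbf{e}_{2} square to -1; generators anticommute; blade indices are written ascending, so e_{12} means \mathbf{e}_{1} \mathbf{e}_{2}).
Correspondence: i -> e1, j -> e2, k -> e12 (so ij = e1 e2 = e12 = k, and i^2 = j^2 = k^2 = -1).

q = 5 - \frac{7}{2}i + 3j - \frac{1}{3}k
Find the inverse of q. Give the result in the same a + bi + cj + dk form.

In blades: q = 5 - \frac{7}{2} e_{1} + 3 e_{2} - \frac{1}{3} e_{12}.
With qbar = 5 + \frac{7}{2} e_{1} - 3 e_{2} + \frac{1}{3} e_{12} (scalar fixed, mapped units negated), q qbar = \frac{1669}{36} (the sum of squared coefficients), so q^-1 = qbar / (\frac{1669}{36}) = \frac{180}{1669} + \frac{126}{1669} e_{1} - \frac{108}{1669} e_{2} + \frac{12}{1669} e_{12}; translating back:
Answer: \frac{180}{1669} + \frac{126}{1669}i - \frac{108}{1669}j + \frac{12}{1669}k
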